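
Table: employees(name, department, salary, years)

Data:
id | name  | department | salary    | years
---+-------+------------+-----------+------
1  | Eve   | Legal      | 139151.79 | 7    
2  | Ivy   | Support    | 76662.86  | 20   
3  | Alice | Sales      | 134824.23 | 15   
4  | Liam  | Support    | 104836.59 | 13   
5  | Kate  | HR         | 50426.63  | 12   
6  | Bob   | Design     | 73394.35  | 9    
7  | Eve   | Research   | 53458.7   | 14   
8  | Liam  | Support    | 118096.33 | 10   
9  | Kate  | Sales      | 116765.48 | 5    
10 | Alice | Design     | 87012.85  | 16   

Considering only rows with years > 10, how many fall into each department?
SELECT department, COUNT(*)
FROM employees
WHERE years > 10
GROUP BY department

Note: WHERE filters rows before grouping.

Result:
  Design: 1
  HR: 1
  Research: 1
  Sales: 1
  Support: 2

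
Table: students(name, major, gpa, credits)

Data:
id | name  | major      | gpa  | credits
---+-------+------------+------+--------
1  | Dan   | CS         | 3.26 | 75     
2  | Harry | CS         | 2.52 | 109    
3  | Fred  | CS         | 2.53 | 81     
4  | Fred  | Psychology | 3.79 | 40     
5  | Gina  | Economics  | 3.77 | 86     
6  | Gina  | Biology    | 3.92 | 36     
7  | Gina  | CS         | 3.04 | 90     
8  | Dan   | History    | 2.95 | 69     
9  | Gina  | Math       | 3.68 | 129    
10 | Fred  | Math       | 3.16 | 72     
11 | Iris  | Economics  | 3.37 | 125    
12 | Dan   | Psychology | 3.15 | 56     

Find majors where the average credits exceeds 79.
SELECT major, AVG(credits)
FROM students
GROUP BY major
HAVING AVG(credits) > 79

Result:
  CS: avg=88.75
  Economics: avg=105.50
  Math: avg=100.50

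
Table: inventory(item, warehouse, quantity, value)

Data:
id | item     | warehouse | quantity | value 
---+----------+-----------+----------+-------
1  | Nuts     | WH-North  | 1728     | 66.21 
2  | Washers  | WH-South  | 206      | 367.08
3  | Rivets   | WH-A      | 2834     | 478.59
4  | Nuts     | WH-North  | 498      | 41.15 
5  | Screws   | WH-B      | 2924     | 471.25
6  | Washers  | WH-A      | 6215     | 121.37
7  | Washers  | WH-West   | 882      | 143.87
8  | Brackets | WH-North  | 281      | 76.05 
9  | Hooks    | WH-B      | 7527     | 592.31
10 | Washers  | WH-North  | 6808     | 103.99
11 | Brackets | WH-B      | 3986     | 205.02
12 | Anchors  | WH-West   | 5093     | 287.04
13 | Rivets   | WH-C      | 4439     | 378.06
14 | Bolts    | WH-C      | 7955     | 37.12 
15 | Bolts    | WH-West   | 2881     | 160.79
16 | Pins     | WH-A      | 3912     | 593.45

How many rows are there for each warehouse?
SELECT warehouse, COUNT(*) as count
FROM inventory
GROUP BY warehouse

Result:
  WH-A: 3
  WH-B: 3
  WH-C: 2
  WH-North: 4
  WH-South: 1
  WH-West: 3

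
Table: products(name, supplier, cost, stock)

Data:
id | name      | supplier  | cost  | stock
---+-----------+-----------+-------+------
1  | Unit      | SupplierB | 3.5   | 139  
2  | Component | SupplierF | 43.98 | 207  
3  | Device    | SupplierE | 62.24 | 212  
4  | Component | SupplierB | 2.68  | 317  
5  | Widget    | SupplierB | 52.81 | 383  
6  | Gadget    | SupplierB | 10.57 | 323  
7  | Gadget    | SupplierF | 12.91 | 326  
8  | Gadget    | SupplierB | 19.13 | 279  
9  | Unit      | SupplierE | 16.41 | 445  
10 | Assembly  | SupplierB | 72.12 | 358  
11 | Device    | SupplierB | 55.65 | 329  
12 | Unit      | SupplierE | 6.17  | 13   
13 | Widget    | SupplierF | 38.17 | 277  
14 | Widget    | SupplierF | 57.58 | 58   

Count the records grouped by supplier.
SELECT supplier, COUNT(*) as count
FROM products
GROUP BY supplier

Result:
  SupplierB: 7
  SupplierE: 3
  SupplierF: 4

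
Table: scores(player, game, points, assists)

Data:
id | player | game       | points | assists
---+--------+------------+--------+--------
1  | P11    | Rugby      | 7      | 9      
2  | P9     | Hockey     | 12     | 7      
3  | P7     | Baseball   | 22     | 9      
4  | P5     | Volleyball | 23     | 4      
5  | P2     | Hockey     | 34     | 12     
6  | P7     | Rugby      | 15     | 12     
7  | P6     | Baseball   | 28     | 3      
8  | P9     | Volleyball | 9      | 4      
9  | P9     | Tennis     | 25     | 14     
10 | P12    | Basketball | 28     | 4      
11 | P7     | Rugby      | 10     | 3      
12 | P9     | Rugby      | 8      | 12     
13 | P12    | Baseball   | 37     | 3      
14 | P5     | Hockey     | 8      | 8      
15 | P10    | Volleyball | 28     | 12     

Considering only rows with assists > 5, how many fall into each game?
SELECT game, COUNT(*)
FROM scores
WHERE assists > 5
GROUP BY game

Note: WHERE filters rows before grouping.

Result:
  Baseball: 1
  Hockey: 3
  Rugby: 3
  Tennis: 1
  Volleyball: 1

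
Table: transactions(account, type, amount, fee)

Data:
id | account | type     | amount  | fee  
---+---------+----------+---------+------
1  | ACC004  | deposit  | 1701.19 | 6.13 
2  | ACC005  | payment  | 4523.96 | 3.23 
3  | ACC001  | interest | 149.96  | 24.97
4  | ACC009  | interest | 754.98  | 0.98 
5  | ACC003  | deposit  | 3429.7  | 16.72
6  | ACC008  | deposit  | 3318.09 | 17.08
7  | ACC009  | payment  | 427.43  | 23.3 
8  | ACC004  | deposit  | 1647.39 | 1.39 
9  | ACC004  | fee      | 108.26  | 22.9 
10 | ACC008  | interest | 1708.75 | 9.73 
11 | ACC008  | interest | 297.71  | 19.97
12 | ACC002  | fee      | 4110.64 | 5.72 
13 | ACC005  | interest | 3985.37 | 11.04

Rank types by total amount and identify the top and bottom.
SELECT type, SUM(amount)
FROM transactions
GROUP BY type
ORDER BY SUM(amount)

All groups:
  fee: 4218.90
  payment: 4951.39
  interest: 6896.77
  deposit: 10096.37

Highest: deposit (10096.37)
Lowest: fee (4218.90)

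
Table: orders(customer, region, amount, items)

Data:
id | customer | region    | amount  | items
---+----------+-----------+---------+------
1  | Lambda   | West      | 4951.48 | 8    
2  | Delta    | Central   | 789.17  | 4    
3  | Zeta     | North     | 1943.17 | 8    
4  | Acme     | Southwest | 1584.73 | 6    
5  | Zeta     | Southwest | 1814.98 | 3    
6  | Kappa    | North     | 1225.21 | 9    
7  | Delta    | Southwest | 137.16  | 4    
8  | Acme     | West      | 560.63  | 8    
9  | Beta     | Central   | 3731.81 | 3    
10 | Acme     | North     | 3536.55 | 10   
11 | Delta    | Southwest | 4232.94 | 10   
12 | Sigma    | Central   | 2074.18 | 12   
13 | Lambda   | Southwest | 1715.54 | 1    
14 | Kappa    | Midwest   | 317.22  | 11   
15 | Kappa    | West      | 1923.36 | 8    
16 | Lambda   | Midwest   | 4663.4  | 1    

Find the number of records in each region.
SELECT region, COUNT(*) as count
FROM orders
GROUP BY region

Result:
  Central: 3
  Midwest: 2
  North: 3
  Southwest: 5
  West: 3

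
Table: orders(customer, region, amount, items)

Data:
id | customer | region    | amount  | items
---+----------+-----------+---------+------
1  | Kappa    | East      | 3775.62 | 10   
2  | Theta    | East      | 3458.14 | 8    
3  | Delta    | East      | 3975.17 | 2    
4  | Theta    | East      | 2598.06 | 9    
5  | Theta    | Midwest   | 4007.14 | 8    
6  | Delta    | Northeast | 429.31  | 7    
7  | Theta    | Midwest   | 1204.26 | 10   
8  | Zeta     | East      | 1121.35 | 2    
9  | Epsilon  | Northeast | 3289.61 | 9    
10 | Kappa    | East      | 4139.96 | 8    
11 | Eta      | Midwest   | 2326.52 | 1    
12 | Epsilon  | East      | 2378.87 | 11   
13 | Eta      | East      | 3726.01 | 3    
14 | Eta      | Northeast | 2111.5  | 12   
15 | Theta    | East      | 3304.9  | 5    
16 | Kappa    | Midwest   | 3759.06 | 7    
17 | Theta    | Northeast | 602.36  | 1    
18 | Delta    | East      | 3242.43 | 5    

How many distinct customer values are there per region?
SELECT region, COUNT(DISTINCT customer)
FROM orders
GROUP BY region

Result:
  East: 6 distinct
  Midwest: 3 distinct
  Northeast: 4 distinct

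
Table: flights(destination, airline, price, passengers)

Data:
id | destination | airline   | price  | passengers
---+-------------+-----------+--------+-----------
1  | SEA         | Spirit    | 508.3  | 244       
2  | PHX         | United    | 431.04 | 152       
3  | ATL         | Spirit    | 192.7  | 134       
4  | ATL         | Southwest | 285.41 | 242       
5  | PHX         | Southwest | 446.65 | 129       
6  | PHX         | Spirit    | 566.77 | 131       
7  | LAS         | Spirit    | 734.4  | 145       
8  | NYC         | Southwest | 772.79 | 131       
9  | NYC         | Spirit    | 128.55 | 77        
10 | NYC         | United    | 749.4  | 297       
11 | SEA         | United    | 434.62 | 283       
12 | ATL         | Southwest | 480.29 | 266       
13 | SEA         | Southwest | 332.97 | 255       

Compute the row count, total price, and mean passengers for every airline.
SELECT airline,
       COUNT(*) as cnt,
       SUM(price) as total_price,
       AVG(passengers) as avg_passengers
FROM flights
GROUP BY airline

Result:
  Southwest: 5 records, 2318.11 total price, 204.60 avg passengers
  Spirit: 5 records, 2130.72 total price, 146.20 avg passengers
  United: 3 records, 1615.06 total price, 244.00 avg passengers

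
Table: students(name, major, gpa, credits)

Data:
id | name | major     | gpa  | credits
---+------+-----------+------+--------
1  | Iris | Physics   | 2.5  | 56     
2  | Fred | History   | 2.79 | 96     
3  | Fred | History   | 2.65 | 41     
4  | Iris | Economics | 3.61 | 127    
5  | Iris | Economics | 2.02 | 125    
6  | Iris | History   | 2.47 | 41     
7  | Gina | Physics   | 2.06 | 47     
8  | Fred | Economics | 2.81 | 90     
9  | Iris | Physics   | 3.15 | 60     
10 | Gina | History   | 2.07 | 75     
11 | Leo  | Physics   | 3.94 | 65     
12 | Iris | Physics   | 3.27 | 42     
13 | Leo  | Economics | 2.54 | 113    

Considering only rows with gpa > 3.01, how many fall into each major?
SELECT major, COUNT(*)
FROM students
WHERE gpa > 3.01
GROUP BY major

Note: WHERE filters rows before grouping.

Result:
  Economics: 1
  Physics: 3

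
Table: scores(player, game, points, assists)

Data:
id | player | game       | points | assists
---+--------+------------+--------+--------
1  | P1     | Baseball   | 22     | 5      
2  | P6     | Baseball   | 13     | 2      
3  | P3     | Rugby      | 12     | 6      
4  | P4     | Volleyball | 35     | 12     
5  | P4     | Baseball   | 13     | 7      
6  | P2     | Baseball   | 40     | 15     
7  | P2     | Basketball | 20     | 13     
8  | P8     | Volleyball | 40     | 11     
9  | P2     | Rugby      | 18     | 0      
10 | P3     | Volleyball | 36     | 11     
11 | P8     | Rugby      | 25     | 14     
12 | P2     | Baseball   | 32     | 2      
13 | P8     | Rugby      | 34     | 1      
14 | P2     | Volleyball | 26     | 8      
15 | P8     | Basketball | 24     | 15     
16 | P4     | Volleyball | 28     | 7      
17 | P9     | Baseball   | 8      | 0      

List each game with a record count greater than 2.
SELECT game, COUNT(*) as cnt
FROM scores
GROUP BY game
HAVING COUNT(*) > 2

Result:
  Baseball: 6
  Rugby: 4
  Volleyball: 5

Note: HAVING filters groups after aggregation, WHERE filters rows before.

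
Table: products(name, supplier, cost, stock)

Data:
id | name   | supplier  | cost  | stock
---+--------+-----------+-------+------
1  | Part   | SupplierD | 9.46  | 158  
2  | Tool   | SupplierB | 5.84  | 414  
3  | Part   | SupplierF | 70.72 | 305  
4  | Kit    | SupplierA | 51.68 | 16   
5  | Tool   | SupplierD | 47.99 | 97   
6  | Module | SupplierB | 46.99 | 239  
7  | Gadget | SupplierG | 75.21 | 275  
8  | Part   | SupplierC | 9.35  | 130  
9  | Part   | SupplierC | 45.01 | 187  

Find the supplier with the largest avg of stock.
SELECT supplier, AVG(stock) as val
FROM products
GROUP BY supplier
ORDER BY val DESC
LIMIT 1

Result: SupplierB with avg(stock) = 326.50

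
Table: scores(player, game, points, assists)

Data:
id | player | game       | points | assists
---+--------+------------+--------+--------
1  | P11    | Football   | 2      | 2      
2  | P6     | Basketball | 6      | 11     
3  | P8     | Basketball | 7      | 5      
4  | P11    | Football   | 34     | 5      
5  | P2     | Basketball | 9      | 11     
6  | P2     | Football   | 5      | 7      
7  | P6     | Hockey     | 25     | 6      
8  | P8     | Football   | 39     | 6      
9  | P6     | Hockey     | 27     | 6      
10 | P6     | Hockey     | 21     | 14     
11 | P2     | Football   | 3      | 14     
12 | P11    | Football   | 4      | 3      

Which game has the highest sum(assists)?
SELECT game, SUM(assists) as val
FROM scores
GROUP BY game
ORDER BY val DESC
LIMIT 1

Result: Football with sum(assists) = 37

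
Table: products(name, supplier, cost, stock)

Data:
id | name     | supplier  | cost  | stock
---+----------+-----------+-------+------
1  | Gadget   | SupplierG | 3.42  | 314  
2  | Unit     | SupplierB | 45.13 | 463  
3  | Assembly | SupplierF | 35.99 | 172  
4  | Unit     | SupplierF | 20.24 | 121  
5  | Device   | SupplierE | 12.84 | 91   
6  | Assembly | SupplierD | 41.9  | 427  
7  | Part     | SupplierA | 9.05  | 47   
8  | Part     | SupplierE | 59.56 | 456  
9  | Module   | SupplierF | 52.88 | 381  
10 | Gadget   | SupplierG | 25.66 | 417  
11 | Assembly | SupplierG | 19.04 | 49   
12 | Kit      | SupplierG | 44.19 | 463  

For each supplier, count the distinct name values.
SELECT supplier, COUNT(DISTINCT name)
FROM products
GROUP BY supplier

Result:
  SupplierA: 1 distinct
  SupplierB: 1 distinct
  SupplierD: 1 distinct
  SupplierE: 2 distinct
  SupplierF: 3 distinct
  SupplierG: 3 distinct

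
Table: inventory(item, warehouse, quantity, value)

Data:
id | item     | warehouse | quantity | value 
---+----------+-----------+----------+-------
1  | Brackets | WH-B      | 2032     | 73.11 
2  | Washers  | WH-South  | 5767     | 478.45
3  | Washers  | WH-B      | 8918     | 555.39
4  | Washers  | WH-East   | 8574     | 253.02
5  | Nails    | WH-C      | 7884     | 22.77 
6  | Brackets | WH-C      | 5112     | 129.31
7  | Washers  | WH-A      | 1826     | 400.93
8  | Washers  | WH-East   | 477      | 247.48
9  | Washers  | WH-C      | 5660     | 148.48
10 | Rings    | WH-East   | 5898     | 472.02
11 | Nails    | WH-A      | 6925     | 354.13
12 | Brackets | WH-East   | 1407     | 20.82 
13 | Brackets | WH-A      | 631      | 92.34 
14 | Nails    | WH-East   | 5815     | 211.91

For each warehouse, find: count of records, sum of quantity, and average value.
SELECT warehouse,
       COUNT(*) as cnt,
       SUM(quantity) as total_quantity,
       AVG(value) as avg_value
FROM inventory
GROUP BY warehouse

Result:
  WH-A: 3 records, 9382 total quantity, 282.47 avg value
  WH-B: 2 records, 10950 total quantity, 314.25 avg value
  WH-C: 3 records, 18656 total quantity, 100.19 avg value
  WH-East: 5 records, 22171 total quantity, 241.05 avg value
  WH-South: 1 records, 5767 total quantity, 478.45 avg value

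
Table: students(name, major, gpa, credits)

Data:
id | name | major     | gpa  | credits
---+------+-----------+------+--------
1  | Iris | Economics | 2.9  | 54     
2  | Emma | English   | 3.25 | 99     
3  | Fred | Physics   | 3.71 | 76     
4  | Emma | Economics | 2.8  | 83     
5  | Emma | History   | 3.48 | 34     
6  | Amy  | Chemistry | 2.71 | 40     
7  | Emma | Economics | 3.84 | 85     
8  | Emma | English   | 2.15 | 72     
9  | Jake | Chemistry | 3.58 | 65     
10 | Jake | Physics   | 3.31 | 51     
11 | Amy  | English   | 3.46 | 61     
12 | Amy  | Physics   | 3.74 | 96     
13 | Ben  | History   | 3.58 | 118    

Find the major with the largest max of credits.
SELECT major, MAX(credits) as val
FROM students
GROUP BY major
ORDER BY val DESC
LIMIT 1

Result: History with max(credits) = 118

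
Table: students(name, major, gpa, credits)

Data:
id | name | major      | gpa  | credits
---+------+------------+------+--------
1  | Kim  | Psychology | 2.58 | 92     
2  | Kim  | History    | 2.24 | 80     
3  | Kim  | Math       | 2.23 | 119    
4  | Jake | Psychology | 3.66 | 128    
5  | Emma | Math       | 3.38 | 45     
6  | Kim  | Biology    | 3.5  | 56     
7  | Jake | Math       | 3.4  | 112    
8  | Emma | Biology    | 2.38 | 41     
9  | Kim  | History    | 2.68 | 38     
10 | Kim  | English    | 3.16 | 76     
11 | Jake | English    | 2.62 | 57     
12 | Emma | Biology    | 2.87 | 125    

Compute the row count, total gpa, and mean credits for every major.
SELECT major,
       COUNT(*) as cnt,
       SUM(gpa) as total_gpa,
       AVG(credits) as avg_credits
FROM students
GROUP BY major

Result:
  Biology: 3 records, 8.75 total gpa, 74.00 avg credits
  English: 2 records, 5.78 total gpa, 66.50 avg credits
  History: 2 records, 4.92 total gpa, 59.00 avg credits
  Math: 3 records, 9.01 total gpa, 92.00 avg credits
  Psychology: 2 records, 6.24 total gpa, 110.00 avg credits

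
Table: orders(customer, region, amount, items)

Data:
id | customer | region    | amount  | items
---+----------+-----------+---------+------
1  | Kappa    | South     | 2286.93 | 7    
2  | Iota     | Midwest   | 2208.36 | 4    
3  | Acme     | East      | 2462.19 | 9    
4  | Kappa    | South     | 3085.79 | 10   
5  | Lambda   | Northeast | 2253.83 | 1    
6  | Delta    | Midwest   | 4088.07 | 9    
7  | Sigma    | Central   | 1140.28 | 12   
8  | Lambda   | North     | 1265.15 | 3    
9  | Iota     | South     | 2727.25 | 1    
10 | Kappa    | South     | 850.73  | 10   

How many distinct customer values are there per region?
SELECT region, COUNT(DISTINCT customer)
FROM orders
GROUP BY region

Result:
  Central: 1 distinct
  East: 1 distinct
  Midwest: 2 distinct
  North: 1 distinct
  Northeast: 1 distinct
  South: 2 distinct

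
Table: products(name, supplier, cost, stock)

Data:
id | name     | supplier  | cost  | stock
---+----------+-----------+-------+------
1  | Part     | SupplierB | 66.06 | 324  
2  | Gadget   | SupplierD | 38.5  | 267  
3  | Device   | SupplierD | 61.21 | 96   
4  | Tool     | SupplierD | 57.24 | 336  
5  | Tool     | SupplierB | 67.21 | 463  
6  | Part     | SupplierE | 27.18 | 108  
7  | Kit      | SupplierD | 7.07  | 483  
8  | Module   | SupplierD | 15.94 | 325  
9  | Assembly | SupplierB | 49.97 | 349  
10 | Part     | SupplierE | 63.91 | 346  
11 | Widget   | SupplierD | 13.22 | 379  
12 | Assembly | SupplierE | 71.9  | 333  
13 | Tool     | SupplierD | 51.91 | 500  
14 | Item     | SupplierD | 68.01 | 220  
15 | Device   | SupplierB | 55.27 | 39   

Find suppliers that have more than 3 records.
SELECT supplier, COUNT(*) as cnt
FROM products
GROUP BY supplier
HAVING COUNT(*) > 3

Result:
  SupplierB: 4
  SupplierD: 8

Note: HAVING filters groups after aggregation, WHERE filters rows before.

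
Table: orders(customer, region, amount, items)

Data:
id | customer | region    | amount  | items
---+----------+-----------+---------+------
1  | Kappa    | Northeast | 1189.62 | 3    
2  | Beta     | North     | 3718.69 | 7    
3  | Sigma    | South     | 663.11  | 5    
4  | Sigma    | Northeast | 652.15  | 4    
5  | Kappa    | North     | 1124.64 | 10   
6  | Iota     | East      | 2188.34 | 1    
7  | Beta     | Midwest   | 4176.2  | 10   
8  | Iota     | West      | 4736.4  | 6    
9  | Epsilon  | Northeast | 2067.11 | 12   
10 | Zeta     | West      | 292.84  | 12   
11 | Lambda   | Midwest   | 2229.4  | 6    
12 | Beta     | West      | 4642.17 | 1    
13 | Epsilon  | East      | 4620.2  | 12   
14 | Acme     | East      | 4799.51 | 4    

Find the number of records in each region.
SELECT region, COUNT(*) as count
FROM orders
GROUP BY region

Result:
  East: 3
  Midwest: 2
  North: 2
  Northeast: 3
  South: 1
  West: 3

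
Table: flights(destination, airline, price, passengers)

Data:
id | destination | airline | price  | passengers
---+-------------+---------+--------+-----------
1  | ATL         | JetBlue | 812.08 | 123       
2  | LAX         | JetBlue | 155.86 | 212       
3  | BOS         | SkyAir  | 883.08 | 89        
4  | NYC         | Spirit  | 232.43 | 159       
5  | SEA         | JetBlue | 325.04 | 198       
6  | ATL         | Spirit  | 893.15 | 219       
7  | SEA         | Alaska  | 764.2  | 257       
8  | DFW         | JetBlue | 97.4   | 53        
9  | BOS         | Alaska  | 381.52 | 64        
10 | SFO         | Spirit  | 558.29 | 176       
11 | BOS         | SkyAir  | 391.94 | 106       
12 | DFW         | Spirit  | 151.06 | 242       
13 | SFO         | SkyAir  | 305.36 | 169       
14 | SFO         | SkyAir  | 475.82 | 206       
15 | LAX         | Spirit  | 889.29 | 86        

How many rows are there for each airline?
SELECT airline, COUNT(*) as count
FROM flights
GROUP BY airline

Result:
  Alaska: 2
  JetBlue: 4
  SkyAir: 4
  Spirit: 5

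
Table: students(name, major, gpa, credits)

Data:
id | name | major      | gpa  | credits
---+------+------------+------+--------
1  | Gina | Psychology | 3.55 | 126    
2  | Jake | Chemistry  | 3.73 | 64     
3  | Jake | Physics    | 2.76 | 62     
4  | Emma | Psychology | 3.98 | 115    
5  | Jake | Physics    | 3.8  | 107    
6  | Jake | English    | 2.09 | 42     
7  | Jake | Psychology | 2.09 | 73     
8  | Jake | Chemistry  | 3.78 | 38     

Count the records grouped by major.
SELECT major, COUNT(*) as count
FROM students
GROUP BY major

Result:
  Chemistry: 2
  English: 1
  Physics: 2
  Psychology: 3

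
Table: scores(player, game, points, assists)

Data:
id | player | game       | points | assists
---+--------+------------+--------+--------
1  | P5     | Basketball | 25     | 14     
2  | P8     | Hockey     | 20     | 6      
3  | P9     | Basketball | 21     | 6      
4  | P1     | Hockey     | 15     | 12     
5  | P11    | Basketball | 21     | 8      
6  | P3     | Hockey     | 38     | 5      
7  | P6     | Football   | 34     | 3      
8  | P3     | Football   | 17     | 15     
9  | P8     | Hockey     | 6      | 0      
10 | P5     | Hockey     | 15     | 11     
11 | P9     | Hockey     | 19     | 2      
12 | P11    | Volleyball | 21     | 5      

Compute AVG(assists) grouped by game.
SELECT game, AVG(assists) as result
FROM scores
GROUP BY game

Result:
  Basketball: 9.33
  Football: 9.00
  Hockey: 6.00
  Volleyball: 5.00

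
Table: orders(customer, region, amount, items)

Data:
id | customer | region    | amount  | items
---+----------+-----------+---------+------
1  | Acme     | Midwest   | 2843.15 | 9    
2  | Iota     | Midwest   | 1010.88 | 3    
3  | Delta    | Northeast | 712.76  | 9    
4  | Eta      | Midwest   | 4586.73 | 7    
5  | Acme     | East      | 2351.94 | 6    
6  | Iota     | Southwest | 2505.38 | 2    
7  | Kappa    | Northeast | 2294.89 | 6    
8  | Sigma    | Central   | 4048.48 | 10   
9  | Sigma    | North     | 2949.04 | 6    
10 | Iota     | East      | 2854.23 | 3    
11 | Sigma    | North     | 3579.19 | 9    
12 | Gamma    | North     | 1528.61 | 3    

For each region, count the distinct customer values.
SELECT region, COUNT(DISTINCT customer)
FROM orders
GROUP BY region

Result:
  Central: 1 distinct
  East: 2 distinct
  Midwest: 3 distinct
  North: 2 distinct
  Northeast: 2 distinct
  Southwest: 1 distinct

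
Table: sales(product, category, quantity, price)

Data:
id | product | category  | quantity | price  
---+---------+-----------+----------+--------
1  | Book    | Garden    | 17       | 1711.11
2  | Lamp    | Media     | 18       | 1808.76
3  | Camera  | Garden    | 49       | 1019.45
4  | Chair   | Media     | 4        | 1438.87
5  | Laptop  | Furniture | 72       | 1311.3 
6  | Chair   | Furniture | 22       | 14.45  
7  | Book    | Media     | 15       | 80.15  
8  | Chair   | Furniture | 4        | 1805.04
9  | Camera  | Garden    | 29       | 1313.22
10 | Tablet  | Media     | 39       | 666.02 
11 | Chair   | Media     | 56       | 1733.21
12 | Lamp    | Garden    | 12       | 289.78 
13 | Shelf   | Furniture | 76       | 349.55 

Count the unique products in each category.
SELECT category, COUNT(DISTINCT product)
FROM sales
GROUP BY category

Result:
  Furniture: 3 distinct
  Garden: 3 distinct
  Media: 4 distinct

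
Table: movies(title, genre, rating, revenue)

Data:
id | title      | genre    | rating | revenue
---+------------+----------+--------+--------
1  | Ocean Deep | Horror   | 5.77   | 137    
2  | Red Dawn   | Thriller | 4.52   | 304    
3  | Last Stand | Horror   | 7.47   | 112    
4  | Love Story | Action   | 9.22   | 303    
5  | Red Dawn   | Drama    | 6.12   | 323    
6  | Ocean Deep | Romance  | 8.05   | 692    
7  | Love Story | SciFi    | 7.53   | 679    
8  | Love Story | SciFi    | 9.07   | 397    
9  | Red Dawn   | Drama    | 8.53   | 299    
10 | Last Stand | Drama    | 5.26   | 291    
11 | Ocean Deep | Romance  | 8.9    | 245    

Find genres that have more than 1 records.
SELECT genre, COUNT(*) as cnt
FROM movies
GROUP BY genre
HAVING COUNT(*) > 1

Result:
  Drama: 3
  Horror: 2
  Romance: 2
  SciFi: 2

Note: HAVING filters groups after aggregation, WHERE filters rows before.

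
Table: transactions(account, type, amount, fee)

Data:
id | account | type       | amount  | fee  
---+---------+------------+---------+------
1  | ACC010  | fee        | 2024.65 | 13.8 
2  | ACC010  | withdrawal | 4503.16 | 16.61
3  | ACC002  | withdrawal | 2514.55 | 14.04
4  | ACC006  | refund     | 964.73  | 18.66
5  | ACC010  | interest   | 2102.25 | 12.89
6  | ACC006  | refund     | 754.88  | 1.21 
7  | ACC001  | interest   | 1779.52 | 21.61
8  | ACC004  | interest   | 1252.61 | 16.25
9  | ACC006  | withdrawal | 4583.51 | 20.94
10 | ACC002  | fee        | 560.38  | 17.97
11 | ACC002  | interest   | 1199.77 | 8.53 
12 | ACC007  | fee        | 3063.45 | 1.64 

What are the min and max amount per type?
SELECT type, MIN(amount), MAX(amount)
FROM transactions
GROUP BY type

Result:
  fee: min=560.38, max=3063.45
  interest: min=1199.77, max=2102.25
  refund: min=754.88, max=964.73
  withdrawal: min=2514.55, max=4583.51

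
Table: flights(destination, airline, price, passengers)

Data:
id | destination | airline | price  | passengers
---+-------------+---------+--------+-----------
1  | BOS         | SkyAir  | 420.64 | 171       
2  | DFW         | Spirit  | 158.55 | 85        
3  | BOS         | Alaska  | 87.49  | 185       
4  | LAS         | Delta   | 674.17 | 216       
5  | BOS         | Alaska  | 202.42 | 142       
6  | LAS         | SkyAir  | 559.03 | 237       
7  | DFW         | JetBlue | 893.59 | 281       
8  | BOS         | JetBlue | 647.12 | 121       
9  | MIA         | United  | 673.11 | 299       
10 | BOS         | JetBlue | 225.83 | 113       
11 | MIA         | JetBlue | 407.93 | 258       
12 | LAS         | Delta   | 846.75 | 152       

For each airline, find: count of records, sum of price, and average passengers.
SELECT airline,
       COUNT(*) as cnt,
       SUM(price) as total_price,
       AVG(passengers) as avg_passengers
FROM flights
GROUP BY airline

Result:
  Alaska: 2 records, 289.91 total price, 163.50 avg passengers
  Delta: 2 records, 1520.92 total price, 184.00 avg passengers
  JetBlue: 4 records, 2174.47 total price, 193.25 avg passengers
  SkyAir: 2 records, 979.67 total price, 204.00 avg passengers
  Spirit: 1 records, 158.55 total price, 85.00 avg passengers
  United: 1 records, 673.11 total price, 299.00 avg passengers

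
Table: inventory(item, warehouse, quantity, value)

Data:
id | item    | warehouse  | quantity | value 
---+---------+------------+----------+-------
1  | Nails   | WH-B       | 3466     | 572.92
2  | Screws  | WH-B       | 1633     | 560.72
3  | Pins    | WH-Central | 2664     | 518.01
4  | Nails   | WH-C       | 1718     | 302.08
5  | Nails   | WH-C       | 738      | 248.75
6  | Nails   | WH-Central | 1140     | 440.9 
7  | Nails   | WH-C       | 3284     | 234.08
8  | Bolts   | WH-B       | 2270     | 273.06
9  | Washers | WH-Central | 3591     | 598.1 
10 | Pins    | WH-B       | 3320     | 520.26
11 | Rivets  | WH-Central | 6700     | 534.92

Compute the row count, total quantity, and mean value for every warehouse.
SELECT warehouse,
       COUNT(*) as cnt,
       SUM(quantity) as total_quantity,
       AVG(value) as avg_value
FROM inventory
GROUP BY warehouse

Result:
  WH-B: 4 records, 10689 total quantity, 481.74 avg value
  WH-C: 3 records, 5740 total quantity, 261.64 avg value
  WH-Central: 4 records, 14095 total quantity, 522.98 avg value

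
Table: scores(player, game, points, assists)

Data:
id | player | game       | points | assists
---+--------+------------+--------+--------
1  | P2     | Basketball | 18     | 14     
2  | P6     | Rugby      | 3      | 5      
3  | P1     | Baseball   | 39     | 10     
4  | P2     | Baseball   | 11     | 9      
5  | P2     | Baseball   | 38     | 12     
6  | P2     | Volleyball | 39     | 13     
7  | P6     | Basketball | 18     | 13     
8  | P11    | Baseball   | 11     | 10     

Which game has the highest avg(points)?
SELECT game, AVG(points) as val
FROM scores
GROUP BY game
ORDER BY val DESC
LIMIT 1

Result: Volleyball with avg(points) = 39.00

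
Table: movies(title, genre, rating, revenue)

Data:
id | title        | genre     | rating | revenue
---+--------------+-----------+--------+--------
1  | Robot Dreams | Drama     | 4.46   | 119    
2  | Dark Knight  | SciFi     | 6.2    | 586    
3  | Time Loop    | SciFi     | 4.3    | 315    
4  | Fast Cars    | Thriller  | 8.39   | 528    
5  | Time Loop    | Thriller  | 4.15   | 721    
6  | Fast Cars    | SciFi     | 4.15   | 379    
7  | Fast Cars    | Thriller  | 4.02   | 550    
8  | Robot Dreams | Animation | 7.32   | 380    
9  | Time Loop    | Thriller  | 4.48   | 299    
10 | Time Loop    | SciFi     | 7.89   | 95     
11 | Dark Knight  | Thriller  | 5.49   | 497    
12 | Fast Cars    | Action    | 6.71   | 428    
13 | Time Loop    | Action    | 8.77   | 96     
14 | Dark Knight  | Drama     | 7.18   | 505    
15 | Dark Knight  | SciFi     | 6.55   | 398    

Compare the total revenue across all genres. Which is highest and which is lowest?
SELECT genre, SUM(revenue)
FROM movies
GROUP BY genre
ORDER BY SUM(revenue)

All groups:
  Animation: 380
  Action: 524
  Drama: 624
  SciFi: 1773
  Thriller: 2595

Highest: Thriller (2595)
Lowest: Animation (380)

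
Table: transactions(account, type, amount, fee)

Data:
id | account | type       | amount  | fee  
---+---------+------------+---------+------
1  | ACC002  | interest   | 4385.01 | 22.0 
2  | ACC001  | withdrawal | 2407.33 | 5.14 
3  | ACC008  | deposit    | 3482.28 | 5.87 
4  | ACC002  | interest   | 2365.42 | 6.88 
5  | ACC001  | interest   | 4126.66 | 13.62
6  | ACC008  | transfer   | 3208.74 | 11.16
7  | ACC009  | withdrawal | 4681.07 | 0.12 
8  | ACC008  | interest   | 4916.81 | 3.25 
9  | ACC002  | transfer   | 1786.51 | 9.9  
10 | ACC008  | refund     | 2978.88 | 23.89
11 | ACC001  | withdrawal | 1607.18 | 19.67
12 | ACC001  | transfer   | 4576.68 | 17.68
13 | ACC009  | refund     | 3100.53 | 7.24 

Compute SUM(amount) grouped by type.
SELECT type, SUM(amount) as result
FROM transactions
GROUP BY type

Result:
  deposit: 3482.28
  interest: 15793.90
  refund: 6079.41
  transfer: 9571.93
  withdrawal: 8695.58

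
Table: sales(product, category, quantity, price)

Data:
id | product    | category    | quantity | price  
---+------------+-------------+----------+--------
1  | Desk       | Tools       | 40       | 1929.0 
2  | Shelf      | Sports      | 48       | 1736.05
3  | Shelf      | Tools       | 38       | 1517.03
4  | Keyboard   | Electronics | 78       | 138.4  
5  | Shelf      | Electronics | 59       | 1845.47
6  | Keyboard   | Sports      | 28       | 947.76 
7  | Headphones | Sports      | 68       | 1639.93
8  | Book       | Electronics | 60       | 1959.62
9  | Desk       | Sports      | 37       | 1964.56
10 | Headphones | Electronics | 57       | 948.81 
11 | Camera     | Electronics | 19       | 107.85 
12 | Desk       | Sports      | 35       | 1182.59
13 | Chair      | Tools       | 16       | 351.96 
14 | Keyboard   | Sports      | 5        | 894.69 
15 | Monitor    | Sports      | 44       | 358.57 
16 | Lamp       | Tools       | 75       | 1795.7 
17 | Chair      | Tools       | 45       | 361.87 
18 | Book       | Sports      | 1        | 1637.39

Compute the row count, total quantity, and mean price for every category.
SELECT category,
       COUNT(*) as cnt,
       SUM(quantity) as total_quantity,
       AVG(price) as avg_price
FROM sales
GROUP BY category

Result:
  Electronics: 5 records, 273 total quantity, 1000.03 avg price
  Sports: 8 records, 266 total quantity, 1295.19 avg price
  Tools: 5 records, 214 total quantity, 1191.11 avg price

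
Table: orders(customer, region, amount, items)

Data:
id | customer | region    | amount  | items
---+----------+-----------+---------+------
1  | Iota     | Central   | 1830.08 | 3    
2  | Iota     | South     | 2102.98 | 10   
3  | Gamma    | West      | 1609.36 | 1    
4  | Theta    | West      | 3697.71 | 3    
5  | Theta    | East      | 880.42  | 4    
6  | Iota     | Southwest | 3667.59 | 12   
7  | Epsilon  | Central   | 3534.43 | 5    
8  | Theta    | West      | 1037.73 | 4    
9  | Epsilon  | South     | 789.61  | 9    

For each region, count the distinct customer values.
SELECT region, COUNT(DISTINCT customer)
FROM orders
GROUP BY region

Result:
  Central: 2 distinct
  East: 1 distinct
  South: 2 distinct
  Southwest: 1 distinct
  West: 2 distinct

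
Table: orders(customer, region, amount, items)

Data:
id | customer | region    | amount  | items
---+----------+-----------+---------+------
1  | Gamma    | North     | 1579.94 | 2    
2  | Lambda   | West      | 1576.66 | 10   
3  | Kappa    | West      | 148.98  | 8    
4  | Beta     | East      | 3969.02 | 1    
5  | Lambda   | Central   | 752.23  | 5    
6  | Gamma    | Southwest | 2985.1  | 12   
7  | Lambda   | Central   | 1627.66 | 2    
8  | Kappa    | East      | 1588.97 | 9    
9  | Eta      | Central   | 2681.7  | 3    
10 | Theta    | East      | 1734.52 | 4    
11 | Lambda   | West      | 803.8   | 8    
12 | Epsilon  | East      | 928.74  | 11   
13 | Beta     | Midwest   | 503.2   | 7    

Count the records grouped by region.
SELECT region, COUNT(*) as count
FROM orders
GROUP BY region

Result:
  Central: 3
  East: 4
  Midwest: 1
  North: 1
  Southwest: 1
  West: 3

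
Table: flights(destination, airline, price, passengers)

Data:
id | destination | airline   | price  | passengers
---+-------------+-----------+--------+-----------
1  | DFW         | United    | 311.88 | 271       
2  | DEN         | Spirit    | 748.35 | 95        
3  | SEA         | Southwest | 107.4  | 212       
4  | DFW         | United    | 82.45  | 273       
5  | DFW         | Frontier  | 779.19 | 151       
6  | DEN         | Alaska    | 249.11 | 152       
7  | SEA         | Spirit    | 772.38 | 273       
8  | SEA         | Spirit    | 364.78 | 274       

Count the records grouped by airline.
SELECT airline, COUNT(*) as count
FROM flights
GROUP BY airline

Result:
  Alaska: 1
  Frontier: 1
  Southwest: 1
  Spirit: 3
  United: 2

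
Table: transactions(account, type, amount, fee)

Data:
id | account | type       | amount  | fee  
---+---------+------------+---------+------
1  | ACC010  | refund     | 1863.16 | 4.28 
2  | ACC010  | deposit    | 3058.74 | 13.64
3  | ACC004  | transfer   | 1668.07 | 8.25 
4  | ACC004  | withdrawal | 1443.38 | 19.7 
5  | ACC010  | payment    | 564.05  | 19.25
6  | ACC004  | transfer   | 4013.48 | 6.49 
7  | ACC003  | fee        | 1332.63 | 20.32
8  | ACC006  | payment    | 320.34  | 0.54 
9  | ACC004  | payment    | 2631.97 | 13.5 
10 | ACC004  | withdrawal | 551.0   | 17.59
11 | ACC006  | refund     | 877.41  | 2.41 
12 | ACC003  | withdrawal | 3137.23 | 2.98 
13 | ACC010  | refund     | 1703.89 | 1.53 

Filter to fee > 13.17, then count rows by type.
SELECT type, COUNT(*)
FROM transactions
WHERE fee > 13.17
GROUP BY type

Note: WHERE filters rows before grouping.

Result:
  deposit: 1
  fee: 1
  payment: 2
  withdrawal: 2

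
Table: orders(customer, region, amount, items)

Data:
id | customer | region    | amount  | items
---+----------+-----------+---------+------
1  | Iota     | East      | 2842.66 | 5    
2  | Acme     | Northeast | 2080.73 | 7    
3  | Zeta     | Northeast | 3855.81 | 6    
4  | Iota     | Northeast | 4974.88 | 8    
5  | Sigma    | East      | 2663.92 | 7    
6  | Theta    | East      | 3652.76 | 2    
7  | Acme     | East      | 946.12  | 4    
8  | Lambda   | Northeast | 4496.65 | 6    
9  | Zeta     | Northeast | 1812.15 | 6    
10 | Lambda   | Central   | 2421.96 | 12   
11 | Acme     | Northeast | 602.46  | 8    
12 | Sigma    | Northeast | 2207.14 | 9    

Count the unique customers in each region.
SELECT region, COUNT(DISTINCT customer)
FROM orders
GROUP BY region

Result:
  Central: 1 distinct
  East: 4 distinct
  Northeast: 5 distinct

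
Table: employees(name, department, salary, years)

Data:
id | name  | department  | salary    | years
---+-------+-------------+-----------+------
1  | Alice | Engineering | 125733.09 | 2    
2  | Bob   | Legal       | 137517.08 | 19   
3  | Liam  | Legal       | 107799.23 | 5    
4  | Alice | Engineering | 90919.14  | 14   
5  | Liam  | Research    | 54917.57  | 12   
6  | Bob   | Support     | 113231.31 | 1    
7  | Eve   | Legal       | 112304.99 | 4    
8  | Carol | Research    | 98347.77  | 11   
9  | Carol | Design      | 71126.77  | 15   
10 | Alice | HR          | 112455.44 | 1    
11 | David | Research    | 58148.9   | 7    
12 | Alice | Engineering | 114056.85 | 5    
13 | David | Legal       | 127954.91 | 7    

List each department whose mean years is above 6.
SELECT department, AVG(years)
FROM employees
GROUP BY department
HAVING AVG(years) > 6

Result:
  Design: avg=15.00
  Engineering: avg=7.00
  Legal: avg=8.75
  Research: avg=10.00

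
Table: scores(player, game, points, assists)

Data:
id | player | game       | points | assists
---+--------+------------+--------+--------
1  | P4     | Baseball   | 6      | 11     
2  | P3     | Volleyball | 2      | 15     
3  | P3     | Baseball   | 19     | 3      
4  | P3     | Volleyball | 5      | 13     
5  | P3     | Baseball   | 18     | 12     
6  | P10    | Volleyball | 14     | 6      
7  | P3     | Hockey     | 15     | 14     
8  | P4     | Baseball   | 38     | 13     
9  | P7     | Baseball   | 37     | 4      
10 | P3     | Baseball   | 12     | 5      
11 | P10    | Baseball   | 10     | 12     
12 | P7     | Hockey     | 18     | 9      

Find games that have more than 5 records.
SELECT game, COUNT(*) as cnt
FROM scores
GROUP BY game
HAVING COUNT(*) > 5

Result:
  Baseball: 7

Note: HAVING filters groups after aggregation, WHERE filters rows before.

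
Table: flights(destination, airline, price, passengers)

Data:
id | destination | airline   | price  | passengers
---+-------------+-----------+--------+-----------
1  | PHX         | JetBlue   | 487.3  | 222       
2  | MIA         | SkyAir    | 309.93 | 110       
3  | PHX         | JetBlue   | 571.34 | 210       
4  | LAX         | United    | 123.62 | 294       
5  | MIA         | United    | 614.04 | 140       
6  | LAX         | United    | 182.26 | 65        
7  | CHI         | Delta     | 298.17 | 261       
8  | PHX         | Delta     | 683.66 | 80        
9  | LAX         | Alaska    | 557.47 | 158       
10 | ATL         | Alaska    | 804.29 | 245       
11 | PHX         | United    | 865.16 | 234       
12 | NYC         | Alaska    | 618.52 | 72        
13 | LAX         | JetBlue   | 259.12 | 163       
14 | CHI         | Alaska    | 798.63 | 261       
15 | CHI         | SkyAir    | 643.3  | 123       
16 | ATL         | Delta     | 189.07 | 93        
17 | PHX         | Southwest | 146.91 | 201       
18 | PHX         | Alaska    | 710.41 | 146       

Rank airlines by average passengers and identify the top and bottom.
SELECT airline, AVG(passengers)
FROM flights
GROUP BY airline
ORDER BY AVG(passengers)

All groups:
  SkyAir: 116.50
  Delta: 144.67
  Alaska: 176.40
  United: 183.25
  JetBlue: 198.33
  Southwest: 201.00

Highest: Southwest (201.00)
Lowest: SkyAir (116.50)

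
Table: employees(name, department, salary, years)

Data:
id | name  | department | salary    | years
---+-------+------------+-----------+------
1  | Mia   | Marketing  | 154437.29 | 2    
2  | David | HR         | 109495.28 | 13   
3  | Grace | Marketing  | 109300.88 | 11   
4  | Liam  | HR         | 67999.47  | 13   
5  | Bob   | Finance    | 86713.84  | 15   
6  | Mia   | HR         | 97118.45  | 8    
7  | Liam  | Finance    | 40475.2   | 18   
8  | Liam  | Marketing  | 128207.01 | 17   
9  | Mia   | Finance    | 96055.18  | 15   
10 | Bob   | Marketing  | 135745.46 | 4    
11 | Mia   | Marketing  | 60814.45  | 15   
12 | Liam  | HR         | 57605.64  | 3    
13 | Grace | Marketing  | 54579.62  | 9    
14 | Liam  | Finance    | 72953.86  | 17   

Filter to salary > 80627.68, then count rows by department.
SELECT department, COUNT(*)
FROM employees
WHERE salary > 80627.68
GROUP BY department

Note: WHERE filters rows before grouping.

Result:
  Finance: 2
  HR: 2
  Marketing: 4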